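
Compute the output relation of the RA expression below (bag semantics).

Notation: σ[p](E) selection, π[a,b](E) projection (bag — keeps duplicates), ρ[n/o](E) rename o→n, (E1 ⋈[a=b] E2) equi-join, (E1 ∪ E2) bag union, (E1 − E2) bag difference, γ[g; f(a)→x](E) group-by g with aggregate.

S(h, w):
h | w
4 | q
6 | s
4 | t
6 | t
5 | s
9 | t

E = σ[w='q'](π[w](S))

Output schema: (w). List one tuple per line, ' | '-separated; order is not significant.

Subexpression sizes:
  S → 6
  π[w](S) → 6
  σ[w='q'](π[w](S)) → 1

== RESULT ==
w
q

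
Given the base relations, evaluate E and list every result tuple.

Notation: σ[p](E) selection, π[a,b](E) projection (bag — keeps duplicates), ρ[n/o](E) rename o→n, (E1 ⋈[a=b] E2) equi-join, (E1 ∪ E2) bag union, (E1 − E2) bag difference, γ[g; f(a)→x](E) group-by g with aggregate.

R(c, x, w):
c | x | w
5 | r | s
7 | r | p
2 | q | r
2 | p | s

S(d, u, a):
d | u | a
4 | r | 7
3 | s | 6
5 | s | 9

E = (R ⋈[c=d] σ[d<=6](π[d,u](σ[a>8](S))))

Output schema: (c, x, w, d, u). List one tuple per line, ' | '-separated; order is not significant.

Stepwise |·|:
  R → 4
  S → 3
  σ[a>8](S) → 1
  π[d,u](σ[a>8](S)) → 1
  σ[d<=6](π[d,u](σ[a>8](S))) → 1
  (R ⋈[c=d] σ[d<=6](π[d,u](σ[a>8](S)))) → 1

== RESULT ==
c | x | w | d | u
5 | r | s | 5 | s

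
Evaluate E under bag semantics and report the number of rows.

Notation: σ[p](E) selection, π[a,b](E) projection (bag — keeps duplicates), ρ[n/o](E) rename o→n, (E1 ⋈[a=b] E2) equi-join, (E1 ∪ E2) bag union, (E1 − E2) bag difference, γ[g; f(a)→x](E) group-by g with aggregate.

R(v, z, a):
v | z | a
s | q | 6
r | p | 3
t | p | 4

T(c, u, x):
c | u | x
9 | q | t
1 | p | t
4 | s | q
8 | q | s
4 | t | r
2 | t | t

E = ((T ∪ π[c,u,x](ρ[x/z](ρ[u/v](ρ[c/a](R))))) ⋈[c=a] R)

Per-node cardinality:
  T → 6
  R → 3
  ρ[c/a](R) → 3
  ρ[u/v](ρ[c/a](R)) → 3
  ρ[x/z](ρ[u/v](ρ[c/a](R))) → 3
  π[c,u,x](ρ[x/z](ρ[u/v](ρ[c/a](R)))) → 3
  (T ∪ π[c,u,x](ρ[x/z](ρ[u/v](ρ[c/a](R))))) → 9
  R → 3
  ((T ∪ π[c,u,x](ρ[x/z](ρ[u/v](ρ[c/a](R))))) ⋈[c=a] R) → 5

|E| = 5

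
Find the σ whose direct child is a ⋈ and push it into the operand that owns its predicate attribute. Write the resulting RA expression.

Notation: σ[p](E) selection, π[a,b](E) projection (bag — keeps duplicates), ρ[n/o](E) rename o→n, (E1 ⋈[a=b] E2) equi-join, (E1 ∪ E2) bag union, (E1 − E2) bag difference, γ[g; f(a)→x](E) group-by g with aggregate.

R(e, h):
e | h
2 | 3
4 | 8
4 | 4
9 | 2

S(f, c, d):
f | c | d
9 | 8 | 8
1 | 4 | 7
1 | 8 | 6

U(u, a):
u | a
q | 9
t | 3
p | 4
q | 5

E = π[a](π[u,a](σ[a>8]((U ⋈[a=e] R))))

σ filters on a, owned by the left side.
E' = π[a](π[u,a]((σ[a>8](U) ⋈[a=e] R)))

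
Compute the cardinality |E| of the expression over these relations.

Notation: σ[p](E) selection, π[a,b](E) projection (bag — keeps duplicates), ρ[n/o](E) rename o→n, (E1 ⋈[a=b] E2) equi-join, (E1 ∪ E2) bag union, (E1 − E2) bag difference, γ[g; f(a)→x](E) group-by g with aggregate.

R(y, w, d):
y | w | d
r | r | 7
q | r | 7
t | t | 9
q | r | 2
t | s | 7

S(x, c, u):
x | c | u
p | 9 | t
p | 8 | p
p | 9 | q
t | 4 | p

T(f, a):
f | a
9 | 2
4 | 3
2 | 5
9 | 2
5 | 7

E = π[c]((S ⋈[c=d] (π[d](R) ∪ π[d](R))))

Per-node cardinality:
  S → 4
  R → 5
  π[d](R) → 5
  R → 5
  π[d](R) → 5
  (π[d](R) ∪ π[d](R)) → 10
  (S ⋈[c=d] (π[d](R) ∪ π[d](R))) → 4
  π[c]((S ⋈[c=d] (π[d](R) ∪ π[d](R)))) → 4

|E| = 4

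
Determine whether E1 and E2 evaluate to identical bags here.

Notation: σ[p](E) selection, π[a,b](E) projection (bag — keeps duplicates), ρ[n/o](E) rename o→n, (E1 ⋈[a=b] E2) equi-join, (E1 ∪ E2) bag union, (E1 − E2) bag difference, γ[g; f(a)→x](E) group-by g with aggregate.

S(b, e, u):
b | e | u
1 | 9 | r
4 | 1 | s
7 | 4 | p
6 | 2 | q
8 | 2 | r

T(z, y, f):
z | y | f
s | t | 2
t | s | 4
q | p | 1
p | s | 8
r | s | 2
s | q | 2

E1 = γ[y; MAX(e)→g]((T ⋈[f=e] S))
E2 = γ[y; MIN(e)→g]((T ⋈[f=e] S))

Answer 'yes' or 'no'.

E1 row counts bottom-up:
  T → 6
  S → 5
  (T ⋈[f=e] S) → 8
  γ[y; MAX(e)→g]((T ⋈[f=e] S)) → 4
E2 row counts bottom-up:
  T → 6
  S → 5
  (T ⋈[f=e] S) → 8
  γ[y; MIN(e)→g]((T ⋈[f=e] S)) → 4

E1 result:
y | g
p | 1
q | 2
s | 4
t | 2
E2 result:
y | g
p | 1
q | 2
s | 2
t | 2
Witness: ('s', 2) appears 0× in E1 but 1× in E2.

no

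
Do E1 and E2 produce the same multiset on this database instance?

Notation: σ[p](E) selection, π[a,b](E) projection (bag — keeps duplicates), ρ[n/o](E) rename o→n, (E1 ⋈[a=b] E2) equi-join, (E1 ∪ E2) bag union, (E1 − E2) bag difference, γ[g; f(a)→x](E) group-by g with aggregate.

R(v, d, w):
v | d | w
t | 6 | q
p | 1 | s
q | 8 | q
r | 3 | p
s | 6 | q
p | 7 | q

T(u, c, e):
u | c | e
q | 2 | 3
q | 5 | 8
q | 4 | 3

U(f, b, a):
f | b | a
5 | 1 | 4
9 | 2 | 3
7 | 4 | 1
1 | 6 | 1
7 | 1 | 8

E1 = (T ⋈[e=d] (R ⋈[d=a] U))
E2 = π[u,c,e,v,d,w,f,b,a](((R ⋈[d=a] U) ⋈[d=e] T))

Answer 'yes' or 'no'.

E1 subexpression sizes:
  T → 3
  R → 6
  U → 5
  (R ⋈[d=a] U) → 4
  (T ⋈[e=d] (R ⋈[d=a] U)) → 3
E2 subexpression sizes:
  R → 6
  U → 5
  (R ⋈[d=a] U) → 4
  T → 3
  ((R ⋈[d=a] U) ⋈[d=e] T) → 3
  π[u,c,e,v,d,w,f,b,a](((R ⋈[d=a] U) ⋈[d=e] T)) → 3

E1 and E2 produce the same multiset:
u | c | e | v | d | w | f | b | a
q | 2 | 3 | r | 3 | p | 9 | 2 | 3
q | 4 | 3 | r | 3 | p | 9 | 2 | 3
q | 5 | 8 | q | 8 | q | 7 | 1 | 8

yes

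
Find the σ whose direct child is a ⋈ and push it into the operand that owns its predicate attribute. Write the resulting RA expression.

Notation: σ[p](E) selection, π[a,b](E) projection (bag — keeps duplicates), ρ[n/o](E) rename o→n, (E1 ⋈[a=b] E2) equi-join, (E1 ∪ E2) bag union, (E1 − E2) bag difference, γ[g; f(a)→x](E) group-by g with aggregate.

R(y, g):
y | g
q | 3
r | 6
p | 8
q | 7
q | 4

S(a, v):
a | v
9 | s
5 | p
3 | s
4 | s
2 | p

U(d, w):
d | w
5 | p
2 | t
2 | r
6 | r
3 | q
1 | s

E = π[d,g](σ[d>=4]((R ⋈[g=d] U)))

σ filters on d, owned by the right side.
E' = π[d,g]((R ⋈[g=d] σ[d>=4](U)))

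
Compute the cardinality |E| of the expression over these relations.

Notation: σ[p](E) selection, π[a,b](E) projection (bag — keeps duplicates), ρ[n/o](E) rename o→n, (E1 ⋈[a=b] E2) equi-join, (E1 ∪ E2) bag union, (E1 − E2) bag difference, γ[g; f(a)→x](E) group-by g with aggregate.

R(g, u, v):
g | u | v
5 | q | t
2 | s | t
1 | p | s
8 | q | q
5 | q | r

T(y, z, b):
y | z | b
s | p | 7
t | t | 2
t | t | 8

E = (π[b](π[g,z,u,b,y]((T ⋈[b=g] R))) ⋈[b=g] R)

Per-node cardinality:
  T → 3
  R → 5
  (T ⋈[b=g] R) → 2
  π[g,z,u,b,y]((T ⋈[b=g] R)) → 2
  π[b](π[g,z,u,b,y]((T ⋈[b=g] R))) → 2
  R → 5
  (π[b](π[g,z,u,b,y]((T ⋈[b=g] R))) ⋈[b=g] R) → 2

|E| = 2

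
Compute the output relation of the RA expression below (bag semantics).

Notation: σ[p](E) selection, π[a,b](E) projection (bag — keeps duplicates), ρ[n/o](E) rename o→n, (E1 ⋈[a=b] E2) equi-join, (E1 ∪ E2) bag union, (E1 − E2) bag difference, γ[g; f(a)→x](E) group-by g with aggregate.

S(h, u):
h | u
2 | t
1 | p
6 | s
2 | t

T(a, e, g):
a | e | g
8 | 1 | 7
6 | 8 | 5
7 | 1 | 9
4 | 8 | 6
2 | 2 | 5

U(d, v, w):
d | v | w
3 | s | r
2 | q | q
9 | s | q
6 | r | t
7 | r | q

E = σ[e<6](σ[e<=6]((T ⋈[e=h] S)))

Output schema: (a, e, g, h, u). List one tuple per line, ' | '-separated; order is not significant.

Stepwise |·|:
  T → 5
  S → 4
  (T ⋈[e=h] S) → 4
  σ[e<=6]((T ⋈[e=h] S)) → 4
  σ[e<6](σ[e<=6]((T ⋈[e=h] S))) → 4

== RESULT ==
a | e | g | h | u
2 | 2 | 5 | 2 | t
2 | 2 | 5 | 2 | t
7 | 1 | 9 | 1 | p
8 | 1 | 7 | 1 | p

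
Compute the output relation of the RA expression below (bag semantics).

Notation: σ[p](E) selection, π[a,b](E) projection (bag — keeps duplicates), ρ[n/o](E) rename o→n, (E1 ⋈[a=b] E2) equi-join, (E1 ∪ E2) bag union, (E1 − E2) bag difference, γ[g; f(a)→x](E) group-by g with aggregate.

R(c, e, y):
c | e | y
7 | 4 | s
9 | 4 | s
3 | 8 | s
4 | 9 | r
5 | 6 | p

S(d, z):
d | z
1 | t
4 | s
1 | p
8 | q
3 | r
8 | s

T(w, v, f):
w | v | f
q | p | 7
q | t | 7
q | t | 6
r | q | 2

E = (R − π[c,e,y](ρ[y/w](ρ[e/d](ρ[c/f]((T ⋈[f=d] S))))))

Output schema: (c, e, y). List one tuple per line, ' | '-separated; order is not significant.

Subexpression sizes:
  R → 5
  T → 4
  S → 6
  (T ⋈[f=d] S) → 0
  ρ[c/f]((T ⋈[f=d] S)) → 0
  ρ[e/d](ρ[c/f]((T ⋈[f=d] S))) → 0
  ρ[y/w](ρ[e/d](ρ[c/f]((T ⋈[f=d] S)))) → 0
  π[c,e,y](ρ[y/w](ρ[e/d](ρ[c/f]((T ⋈[f=d] S))))) → 0
  (R − π[c,e,y](ρ[y/w](ρ[e/d](ρ[c/f]((T ⋈[f=d] S)))))) → 5

== RESULT ==
c | e | y
3 | 8 | s
4 | 9 | r
5 | 6 | p
7 | 4 | s
9 | 4 | s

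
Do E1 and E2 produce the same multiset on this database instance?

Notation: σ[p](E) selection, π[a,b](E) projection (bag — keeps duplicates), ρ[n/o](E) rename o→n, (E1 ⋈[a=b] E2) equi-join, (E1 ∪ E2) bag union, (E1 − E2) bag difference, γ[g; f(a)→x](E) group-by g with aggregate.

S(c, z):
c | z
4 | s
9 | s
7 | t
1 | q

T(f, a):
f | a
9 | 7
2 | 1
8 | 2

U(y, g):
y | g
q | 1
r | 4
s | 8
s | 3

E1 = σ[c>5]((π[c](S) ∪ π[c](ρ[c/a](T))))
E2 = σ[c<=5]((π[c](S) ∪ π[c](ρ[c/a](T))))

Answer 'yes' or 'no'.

E1 subexpression sizes:
  S → 4
  π[c](S) → 4
  T → 3
  ρ[c/a](T) → 3
  π[c](ρ[c/a](T)) → 3
  (π[c](S) ∪ π[c](ρ[c/a](T))) → 7
  σ[c>5]((π[c](S) ∪ π[c](ρ[c/a](T)))) → 3
E2 subexpression sizes:
  S → 4
  π[c](S) → 4
  T → 3
  ρ[c/a](T) → 3
  π[c](ρ[c/a](T)) → 3
  (π[c](S) ∪ π[c](ρ[c/a](T))) → 7
  σ[c<=5]((π[c](S) ∪ π[c](ρ[c/a](T)))) → 4

E1 result:
c
7
7
9
E2 result:
c
1
1
2
4
Witness: (1,) appears 0× in E1 but 2× in E2.

no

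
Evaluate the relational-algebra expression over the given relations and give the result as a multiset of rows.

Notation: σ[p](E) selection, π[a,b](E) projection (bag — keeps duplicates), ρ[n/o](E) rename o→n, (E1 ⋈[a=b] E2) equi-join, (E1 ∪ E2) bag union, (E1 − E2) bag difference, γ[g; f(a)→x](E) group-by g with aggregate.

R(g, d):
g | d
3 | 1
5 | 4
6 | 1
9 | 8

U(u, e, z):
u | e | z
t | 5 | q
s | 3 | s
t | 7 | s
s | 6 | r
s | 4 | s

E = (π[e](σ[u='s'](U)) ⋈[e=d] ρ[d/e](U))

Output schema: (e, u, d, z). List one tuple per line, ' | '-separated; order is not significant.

Per-node cardinality:
  U → 5
  σ[u='s'](U) → 3
  π[e](σ[u='s'](U)) → 3
  U → 5
  ρ[d/e](U) → 5
  (π[e](σ[u='s'](U)) ⋈[e=d] ρ[d/e](U)) → 3

== RESULT ==
e | u | d | z
3 | s | 3 | s
4 | s | 4 | s
6 | s | 6 | r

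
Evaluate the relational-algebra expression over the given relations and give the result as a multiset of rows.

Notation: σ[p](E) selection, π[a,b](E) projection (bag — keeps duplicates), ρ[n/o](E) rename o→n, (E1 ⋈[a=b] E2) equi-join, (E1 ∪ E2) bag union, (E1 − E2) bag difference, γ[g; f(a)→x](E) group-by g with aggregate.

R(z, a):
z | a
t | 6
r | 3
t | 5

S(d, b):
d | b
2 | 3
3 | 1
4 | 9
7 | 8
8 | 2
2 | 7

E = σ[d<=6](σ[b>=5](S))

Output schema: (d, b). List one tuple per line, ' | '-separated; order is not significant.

Subexpression sizes:
  S → 6
  σ[b>=5](S) → 3
  σ[d<=6](σ[b>=5](S)) → 2

== RESULT ==
d | b
2 | 7
4 | 9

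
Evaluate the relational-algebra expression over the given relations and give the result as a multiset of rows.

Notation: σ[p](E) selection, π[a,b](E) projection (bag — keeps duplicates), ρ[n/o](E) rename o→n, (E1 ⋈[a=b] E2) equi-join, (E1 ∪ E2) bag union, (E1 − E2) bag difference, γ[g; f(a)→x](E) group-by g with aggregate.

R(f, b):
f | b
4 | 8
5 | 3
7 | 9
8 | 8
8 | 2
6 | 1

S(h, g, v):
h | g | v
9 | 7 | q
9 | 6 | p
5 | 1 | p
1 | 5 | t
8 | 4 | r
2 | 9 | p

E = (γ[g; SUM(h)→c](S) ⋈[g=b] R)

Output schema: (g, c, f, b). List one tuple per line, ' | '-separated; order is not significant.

Per-node cardinality:
  S → 6
  γ[g; SUM(h)→c](S) → 6
  R → 6
  (γ[g; SUM(h)→c](S) ⋈[g=b] R) → 2

== RESULT ==
g | c | f | b
1 | 5 | 6 | 1
9 | 2 | 7 | 9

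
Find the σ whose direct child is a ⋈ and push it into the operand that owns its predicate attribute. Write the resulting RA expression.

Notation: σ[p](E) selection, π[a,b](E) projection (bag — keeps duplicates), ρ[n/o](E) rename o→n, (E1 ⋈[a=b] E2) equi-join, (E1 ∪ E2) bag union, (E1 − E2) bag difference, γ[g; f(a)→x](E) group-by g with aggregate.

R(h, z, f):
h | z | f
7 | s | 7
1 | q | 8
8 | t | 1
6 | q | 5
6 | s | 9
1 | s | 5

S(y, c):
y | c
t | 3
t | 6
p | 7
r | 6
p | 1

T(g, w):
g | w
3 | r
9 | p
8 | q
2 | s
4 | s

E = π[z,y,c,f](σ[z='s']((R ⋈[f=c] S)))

σ filters on z, owned by the left side.
E' = π[z,y,c,f]((σ[z='s'](R) ⋈[f=c] S))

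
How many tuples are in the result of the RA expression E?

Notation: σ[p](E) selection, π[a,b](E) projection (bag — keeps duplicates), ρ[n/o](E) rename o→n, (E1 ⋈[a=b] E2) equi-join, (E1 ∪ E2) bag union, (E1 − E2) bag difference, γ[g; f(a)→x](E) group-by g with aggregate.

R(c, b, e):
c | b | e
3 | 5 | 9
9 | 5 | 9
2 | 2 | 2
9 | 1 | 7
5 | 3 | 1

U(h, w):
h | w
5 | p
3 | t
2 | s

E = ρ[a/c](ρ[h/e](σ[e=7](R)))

Per-node cardinality:
  R → 5
  σ[e=7](R) → 1
  ρ[h/e](σ[e=7](R)) → 1
  ρ[a/c](ρ[h/e](σ[e=7](R))) → 1

|E| = 1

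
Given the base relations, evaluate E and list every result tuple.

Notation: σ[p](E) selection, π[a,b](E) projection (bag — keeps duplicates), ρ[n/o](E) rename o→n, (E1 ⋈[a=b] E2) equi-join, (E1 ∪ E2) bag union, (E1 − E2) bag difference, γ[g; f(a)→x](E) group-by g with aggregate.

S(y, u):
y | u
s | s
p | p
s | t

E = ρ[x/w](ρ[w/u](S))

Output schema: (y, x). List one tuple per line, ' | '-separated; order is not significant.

Row counts bottom-up:
  S → 3
  ρ[w/u](S) → 3
  ρ[x/w](ρ[w/u](S)) → 3

== RESULT ==
y | x
p | p
s | s
s | t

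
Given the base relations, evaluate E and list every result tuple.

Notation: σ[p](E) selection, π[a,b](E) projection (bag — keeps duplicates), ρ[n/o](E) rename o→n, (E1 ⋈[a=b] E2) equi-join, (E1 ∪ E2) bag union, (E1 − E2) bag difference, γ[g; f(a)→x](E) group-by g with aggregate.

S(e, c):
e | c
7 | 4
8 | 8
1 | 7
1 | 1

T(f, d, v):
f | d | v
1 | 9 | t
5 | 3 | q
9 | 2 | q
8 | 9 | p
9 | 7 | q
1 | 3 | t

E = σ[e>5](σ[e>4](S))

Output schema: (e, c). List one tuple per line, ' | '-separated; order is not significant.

Row counts bottom-up:
  S → 4
  σ[e>4](S) → 2
  σ[e>5](σ[e>4](S)) → 2

== RESULT ==
e | c
7 | 4
8 | 8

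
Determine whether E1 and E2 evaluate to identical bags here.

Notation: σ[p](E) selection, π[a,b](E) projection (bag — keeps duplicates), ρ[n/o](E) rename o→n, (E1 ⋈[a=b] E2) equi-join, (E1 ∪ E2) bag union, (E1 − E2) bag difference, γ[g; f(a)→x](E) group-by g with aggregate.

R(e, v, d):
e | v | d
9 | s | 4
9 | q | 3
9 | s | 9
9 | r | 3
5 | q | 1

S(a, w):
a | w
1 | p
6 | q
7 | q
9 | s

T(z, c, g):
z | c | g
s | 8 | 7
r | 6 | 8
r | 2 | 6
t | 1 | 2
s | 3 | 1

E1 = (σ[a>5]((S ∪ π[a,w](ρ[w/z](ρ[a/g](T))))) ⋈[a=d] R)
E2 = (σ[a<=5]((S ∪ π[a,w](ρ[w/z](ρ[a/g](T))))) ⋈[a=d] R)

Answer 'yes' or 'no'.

E1 stepwise |·|:
  S → 4
  T → 5
  ρ[a/g](T) → 5
  ρ[w/z](ρ[a/g](T)) → 5
  π[a,w](ρ[w/z](ρ[a/g](T))) → 5
  (S ∪ π[a,w](ρ[w/z](ρ[a/g](T)))) → 9
  σ[a>5]((S ∪ π[a,w](ρ[w/z](ρ[a/g](T))))) → 6
  R → 5
  (σ[a>5]((S ∪ π[a,w](ρ[w/z](ρ[a/g](T))))) ⋈[a=d] R) → 1
E2 stepwise |·|:
  S → 4
  T → 5
  ρ[a/g](T) → 5
  ρ[w/z](ρ[a/g](T)) → 5
  π[a,w](ρ[w/z](ρ[a/g](T))) → 5
  (S ∪ π[a,w](ρ[w/z](ρ[a/g](T)))) → 9
  σ[a<=5]((S ∪ π[a,w](ρ[w/z](ρ[a/g](T))))) → 3
  R → 5
  (σ[a<=5]((S ∪ π[a,w](ρ[w/z](ρ[a/g](T))))) ⋈[a=d] R) → 2

E1 result:
a | w | e | v | d
9 | s | 9 | s | 9
E2 result:
a | w | e | v | d
1 | p | 5 | q | 1
1 | s | 5 | q | 1
Witness: (1, 'p', 5, 'q', 1) appears 0× in E1 but 1× in E2.

no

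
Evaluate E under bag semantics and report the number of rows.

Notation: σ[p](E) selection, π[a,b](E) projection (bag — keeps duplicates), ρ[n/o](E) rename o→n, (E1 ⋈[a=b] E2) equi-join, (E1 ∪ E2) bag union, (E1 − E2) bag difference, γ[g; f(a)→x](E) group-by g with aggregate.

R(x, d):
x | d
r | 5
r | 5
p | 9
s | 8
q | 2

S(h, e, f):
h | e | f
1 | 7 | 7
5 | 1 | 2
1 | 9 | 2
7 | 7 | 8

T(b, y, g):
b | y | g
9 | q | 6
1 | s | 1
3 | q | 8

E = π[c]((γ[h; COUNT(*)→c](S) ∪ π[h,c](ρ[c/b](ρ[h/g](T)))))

Row counts bottom-up:
  S → 4
  γ[h; COUNT(*)→c](S) → 3
  T → 3
  ρ[h/g](T) → 3
  ρ[c/b](ρ[h/g](T)) → 3
  π[h,c](ρ[c/b](ρ[h/g](T))) → 3
  (γ[h; COUNT(*)→c](S) ∪ π[h,c](ρ[c/b](ρ[h/g](T)))) → 6
  π[c]((γ[h; COUNT(*)→c](S) ∪ π[h,c](ρ[c/b](ρ[h/g](T))))) → 6

|E| = 6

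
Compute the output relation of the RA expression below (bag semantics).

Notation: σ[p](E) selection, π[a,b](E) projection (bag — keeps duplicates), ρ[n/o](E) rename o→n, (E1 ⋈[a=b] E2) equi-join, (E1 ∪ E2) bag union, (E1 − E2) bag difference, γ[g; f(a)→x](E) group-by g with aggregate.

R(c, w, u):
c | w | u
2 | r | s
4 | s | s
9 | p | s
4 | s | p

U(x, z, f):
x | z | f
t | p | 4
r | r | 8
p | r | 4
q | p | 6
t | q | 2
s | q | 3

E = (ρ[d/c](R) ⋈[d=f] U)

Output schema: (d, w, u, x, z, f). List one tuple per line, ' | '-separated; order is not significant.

Stepwise |·|:
  R → 4
  ρ[d/c](R) → 4
  U → 6
  (ρ[d/c](R) ⋈[d=f] U) → 5

== RESULT ==
d | w | u | x | z | f
2 | r | s | t | q | 2
4 | s | p | p | r | 4
4 | s | p | t | p | 4
4 | s | s | p | r | 4
4 | s | s | t | p | 4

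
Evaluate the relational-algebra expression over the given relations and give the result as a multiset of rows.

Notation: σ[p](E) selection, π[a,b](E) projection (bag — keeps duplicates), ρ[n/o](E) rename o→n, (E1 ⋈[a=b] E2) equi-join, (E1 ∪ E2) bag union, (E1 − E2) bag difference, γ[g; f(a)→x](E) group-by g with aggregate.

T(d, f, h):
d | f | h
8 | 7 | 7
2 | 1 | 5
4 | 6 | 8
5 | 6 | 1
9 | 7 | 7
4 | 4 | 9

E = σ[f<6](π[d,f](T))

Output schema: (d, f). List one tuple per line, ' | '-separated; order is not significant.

Subexpression sizes:
  T → 6
  π[d,f](T) → 6
  σ[f<6](π[d,f](T)) → 2

== RESULT ==
d | f
2 | 1
4 | 4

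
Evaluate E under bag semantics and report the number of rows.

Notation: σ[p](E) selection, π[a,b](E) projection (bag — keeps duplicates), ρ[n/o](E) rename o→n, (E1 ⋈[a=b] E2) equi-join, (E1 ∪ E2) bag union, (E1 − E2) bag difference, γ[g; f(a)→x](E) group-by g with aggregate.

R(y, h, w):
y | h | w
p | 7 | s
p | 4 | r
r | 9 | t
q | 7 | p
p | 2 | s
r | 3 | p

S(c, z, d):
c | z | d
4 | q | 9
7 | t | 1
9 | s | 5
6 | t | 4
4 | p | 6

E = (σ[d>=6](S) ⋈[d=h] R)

Stepwise |·|:
  S → 5
  σ[d>=6](S) → 2
  R → 6
  (σ[d>=6](S) ⋈[d=h] R) → 1

|E| = 1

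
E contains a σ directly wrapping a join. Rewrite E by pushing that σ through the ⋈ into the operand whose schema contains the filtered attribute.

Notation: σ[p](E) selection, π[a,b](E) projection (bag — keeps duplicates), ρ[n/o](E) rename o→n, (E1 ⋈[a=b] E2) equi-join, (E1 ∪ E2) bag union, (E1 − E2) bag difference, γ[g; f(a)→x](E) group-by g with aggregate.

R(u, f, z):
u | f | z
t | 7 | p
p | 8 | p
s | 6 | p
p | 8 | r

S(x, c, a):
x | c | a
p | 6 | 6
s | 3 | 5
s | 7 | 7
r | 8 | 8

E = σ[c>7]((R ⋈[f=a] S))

σ filters on c, owned by the right side.
E' = (R ⋈[f=a] σ[c>7](S))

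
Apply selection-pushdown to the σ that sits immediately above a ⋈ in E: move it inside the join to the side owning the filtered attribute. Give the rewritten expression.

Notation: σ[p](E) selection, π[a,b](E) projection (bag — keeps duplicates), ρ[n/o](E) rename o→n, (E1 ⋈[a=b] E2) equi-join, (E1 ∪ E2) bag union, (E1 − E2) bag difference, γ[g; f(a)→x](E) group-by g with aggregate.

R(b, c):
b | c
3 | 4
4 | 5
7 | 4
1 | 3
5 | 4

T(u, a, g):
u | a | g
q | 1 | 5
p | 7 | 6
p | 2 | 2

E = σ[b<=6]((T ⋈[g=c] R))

σ filters on b, owned by the right side.
E' = (T ⋈[g=c] σ[b<=6](R))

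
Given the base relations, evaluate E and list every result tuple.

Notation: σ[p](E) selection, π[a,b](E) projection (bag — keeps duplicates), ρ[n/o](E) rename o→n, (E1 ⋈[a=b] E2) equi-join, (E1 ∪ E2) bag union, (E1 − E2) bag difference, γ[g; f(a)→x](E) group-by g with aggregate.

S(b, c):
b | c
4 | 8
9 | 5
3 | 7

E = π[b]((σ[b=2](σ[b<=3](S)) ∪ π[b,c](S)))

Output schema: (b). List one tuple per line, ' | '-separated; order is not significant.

Row counts bottom-up:
  S → 3
  σ[b<=3](S) → 1
  σ[b=2](σ[b<=3](S)) → 0
  S → 3
  π[b,c](S) → 3
  (σ[b=2](σ[b<=3](S)) ∪ π[b,c](S)) → 3
  π[b]((σ[b=2](σ[b<=3](S)) ∪ π[b,c](S))) → 3

== RESULT ==
b
3
4
9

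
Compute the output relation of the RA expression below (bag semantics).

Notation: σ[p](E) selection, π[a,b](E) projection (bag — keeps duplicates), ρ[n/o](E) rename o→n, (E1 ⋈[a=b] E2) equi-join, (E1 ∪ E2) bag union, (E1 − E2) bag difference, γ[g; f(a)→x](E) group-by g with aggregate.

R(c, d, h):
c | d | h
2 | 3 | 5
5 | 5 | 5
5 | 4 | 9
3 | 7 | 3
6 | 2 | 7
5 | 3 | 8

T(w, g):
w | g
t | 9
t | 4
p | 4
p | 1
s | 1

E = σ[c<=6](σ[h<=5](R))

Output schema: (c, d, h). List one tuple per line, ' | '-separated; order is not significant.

Stepwise |·|:
  R → 6
  σ[h<=5](R) → 3
  σ[c<=6](σ[h<=5](R)) → 3

== RESULT ==
c | d | h
2 | 3 | 5
3 | 7 | 3
5 | 5 | 5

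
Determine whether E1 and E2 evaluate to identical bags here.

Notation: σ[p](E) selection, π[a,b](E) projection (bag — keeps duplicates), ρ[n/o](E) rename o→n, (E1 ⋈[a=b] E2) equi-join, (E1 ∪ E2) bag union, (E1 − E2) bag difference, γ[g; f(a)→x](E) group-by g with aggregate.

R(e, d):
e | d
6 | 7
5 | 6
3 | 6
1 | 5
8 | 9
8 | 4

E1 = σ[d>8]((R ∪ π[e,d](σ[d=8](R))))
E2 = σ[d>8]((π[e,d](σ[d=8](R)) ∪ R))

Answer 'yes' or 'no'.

E1 row counts bottom-up:
  R → 6
  R → 6
  σ[d=8](R) → 0
  π[e,d](σ[d=8](R)) → 0
  (R ∪ π[e,d](σ[d=8](R))) → 6
  σ[d>8]((R ∪ π[e,d](σ[d=8](R)))) → 1
E2 row counts bottom-up:
  R → 6
  σ[d=8](R) → 0
  π[e,d](σ[d=8](R)) → 0
  R → 6
  (π[e,d](σ[d=8](R)) ∪ R) → 6
  σ[d>8]((π[e,d](σ[d=8](R)) ∪ R)) → 1

E1 and E2 produce the same multiset:
e | d
8 | 9

yes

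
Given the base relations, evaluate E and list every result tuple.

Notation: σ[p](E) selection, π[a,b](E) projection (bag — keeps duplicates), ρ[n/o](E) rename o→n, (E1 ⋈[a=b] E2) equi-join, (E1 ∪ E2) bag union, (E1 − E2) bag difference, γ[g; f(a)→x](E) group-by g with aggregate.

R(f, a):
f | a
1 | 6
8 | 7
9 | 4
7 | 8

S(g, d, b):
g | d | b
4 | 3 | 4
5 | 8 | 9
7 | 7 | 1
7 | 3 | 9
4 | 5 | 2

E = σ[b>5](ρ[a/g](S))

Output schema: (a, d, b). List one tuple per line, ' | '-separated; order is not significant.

Per-node cardinality:
  S → 5
  ρ[a/g](S) → 5
  σ[b>5](ρ[a/g](S)) → 2

== RESULT ==
a | d | b
5 | 8 | 9
7 | 3 | 9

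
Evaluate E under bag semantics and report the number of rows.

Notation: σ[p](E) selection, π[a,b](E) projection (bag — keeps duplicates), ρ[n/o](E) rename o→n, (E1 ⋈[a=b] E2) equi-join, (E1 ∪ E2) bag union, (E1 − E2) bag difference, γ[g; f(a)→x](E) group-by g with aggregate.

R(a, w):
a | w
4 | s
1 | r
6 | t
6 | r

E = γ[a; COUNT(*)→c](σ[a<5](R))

Subexpression sizes:
  R → 4
  σ[a<5](R) → 2
  γ[a; COUNT(*)→c](σ[a<5](R)) → 2

|E| = 2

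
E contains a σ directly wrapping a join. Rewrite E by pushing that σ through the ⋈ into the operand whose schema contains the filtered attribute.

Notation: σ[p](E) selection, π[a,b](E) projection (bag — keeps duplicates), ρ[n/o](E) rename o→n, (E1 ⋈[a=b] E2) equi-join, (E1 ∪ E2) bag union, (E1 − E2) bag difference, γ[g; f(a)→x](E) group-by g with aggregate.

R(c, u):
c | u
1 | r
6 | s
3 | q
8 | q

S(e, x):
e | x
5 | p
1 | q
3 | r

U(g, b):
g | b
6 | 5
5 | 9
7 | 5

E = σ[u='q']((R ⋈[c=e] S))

σ filters on u, owned by the left side.
E' = (σ[u='q'](R) ⋈[c=e] S)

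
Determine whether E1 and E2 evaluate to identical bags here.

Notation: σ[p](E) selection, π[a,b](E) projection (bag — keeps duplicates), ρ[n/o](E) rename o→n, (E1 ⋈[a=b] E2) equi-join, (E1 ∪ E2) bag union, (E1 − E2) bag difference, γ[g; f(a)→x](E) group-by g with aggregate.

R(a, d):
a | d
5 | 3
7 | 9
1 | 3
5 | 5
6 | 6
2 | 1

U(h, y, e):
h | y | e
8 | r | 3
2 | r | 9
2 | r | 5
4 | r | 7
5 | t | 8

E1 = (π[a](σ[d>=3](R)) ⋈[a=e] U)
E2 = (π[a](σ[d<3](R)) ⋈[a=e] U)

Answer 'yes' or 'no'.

E1 row counts bottom-up:
  R → 6
  σ[d>=3](R) → 5
  π[a](σ[d>=3](R)) → 5
  U → 5
  (π[a](σ[d>=3](R)) ⋈[a=e] U) → 3
E2 row counts bottom-up:
  R → 6
  σ[d<3](R) → 1
  π[a](σ[d<3](R)) → 1
  U → 5
  (π[a](σ[d<3](R)) ⋈[a=e] U) → 0

E1 result:
a | h | y | e
5 | 2 | r | 5
5 | 2 | r | 5
7 | 4 | r | 7
E2 result:
a | h | y | e
(0 rows)
Witness: (7, 4, 'r', 7) appears 1× in E1 but 0× in E2.

no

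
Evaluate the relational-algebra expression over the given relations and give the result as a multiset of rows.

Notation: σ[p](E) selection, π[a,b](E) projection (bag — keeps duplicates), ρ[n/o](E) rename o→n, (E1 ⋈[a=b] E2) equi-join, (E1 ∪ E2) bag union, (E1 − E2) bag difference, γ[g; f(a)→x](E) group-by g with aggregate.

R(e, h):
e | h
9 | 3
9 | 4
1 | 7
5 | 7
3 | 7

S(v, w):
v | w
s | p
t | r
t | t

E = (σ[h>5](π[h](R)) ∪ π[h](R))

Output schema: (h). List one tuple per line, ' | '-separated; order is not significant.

Row counts bottom-up:
  R → 5
  π[h](R) → 5
  σ[h>5](π[h](R)) → 3
  R → 5
  π[h](R) → 5
  (σ[h>5](π[h](R)) ∪ π[h](R)) → 8

== RESULT ==
h
3
4
7
7
7
7
7
7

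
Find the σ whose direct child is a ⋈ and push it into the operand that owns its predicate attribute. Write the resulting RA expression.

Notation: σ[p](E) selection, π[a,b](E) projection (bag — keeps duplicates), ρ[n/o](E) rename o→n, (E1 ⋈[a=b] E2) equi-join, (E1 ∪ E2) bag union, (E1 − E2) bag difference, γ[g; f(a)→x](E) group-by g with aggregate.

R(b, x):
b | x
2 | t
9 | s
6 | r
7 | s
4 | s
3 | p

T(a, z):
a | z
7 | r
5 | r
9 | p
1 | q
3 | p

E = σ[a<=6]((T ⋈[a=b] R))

σ filters on a, owned by the left side.
E' = (σ[a<=6](T) ⋈[a=b] R)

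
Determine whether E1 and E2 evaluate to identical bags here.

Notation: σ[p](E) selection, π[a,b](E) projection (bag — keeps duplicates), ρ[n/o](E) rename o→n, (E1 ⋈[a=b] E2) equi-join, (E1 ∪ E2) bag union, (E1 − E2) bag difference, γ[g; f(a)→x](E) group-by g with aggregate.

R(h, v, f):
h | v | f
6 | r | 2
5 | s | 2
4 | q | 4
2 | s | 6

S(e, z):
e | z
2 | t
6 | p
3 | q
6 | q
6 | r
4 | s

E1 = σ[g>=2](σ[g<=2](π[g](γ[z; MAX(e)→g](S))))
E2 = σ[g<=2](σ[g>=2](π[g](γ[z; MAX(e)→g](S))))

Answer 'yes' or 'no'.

E1 row counts bottom-up:
  S → 6
  γ[z; MAX(e)→g](S) → 5
  π[g](γ[z; MAX(e)→g](S)) → 5
  σ[g<=2](π[g](γ[z; MAX(e)→g](S))) → 1
  σ[g>=2](σ[g<=2](π[g](γ[z; MAX(e)→g](S)))) → 1
E2 row counts bottom-up:
  S → 6
  γ[z; MAX(e)→g](S) → 5
  π[g](γ[z; MAX(e)→g](S)) → 5
  σ[g>=2](π[g](γ[z; MAX(e)→g](S))) → 5
  σ[g<=2](σ[g>=2](π[g](γ[z; MAX(e)→g](S)))) → 1

E1 and E2 produce the same multiset:
g
2

yes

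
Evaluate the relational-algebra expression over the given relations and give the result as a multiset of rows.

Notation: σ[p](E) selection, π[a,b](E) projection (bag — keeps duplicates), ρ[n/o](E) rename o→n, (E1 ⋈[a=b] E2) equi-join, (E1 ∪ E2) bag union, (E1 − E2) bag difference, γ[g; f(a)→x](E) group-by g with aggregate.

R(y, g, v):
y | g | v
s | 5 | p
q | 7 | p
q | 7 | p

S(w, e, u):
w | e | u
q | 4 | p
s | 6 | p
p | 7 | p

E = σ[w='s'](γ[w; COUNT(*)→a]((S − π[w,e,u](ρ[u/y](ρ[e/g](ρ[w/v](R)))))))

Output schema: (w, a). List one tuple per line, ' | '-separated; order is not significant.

Subexpression sizes:
  S → 3
  R → 3
  ρ[w/v](R) → 3
  ρ[e/g](ρ[w/v](R)) → 3
  ρ[u/y](ρ[e/g](ρ[w/v](R))) → 3
  π[w,e,u](ρ[u/y](ρ[e/g](ρ[w/v](R)))) → 3
  (S − π[w,e,u](ρ[u/y](ρ[e/g](ρ[w/v](R))))) → 3
  γ[w; COUNT(*)→a]((S − π[w,e,u](ρ[u/y](ρ[e/g](ρ[w/v](R)))))) → 3
  σ[w='s'](γ[w; COUNT(*)→a]((S − π[w,e,u](ρ[u/y](ρ[e/g](ρ[w/v](R))))))) → 1

== RESULT ==
w | a
s | 1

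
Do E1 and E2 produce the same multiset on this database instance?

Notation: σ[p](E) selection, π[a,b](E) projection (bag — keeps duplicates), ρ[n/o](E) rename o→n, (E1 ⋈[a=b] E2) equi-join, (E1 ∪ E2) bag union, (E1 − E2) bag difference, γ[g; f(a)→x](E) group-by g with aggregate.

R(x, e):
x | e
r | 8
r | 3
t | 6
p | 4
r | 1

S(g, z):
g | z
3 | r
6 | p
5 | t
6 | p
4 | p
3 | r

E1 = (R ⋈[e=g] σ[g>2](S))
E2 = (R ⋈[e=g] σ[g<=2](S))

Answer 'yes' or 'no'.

E1 per-node cardinality:
  R → 5
  S → 6
  σ[g>2](S) → 6
  (R ⋈[e=g] σ[g>2](S)) → 5
E2 per-node cardinality:
  R → 5
  S → 6
  σ[g<=2](S) → 0
  (R ⋈[e=g] σ[g<=2](S)) → 0

E1 result:
x | e | g | z
p | 4 | 4 | p
r | 3 | 3 | r
r | 3 | 3 | r
t | 6 | 6 | p
t | 6 | 6 | p
E2 result:
x | e | g | z
(0 rows)
Witness: ('p', 4, 4, 'p') appears 1× in E1 but 0× in E2.

no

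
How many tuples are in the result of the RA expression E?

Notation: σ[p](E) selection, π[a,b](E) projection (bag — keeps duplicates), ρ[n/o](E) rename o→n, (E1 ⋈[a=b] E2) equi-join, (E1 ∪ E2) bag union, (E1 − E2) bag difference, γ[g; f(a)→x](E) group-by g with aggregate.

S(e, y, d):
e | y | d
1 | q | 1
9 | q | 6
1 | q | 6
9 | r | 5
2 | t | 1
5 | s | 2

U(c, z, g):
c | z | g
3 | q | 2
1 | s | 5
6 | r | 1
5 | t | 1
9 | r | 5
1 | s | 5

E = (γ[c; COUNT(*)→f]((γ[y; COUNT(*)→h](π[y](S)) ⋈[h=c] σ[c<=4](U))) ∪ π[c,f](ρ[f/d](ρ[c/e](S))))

Subexpression sizes:
  S → 6
  π[y](S) → 6
  γ[y; COUNT(*)→h](π[y](S)) → 4
  U → 6
  σ[c<=4](U) → 3
  (γ[y; COUNT(*)→h](π[y](S)) ⋈[h=c] σ[c<=4](U)) → 7
  γ[c; COUNT(*)→f]((γ[y; COUNT(*)→h](π[y](S)) ⋈[h=c] σ[c<=4](U))) → 2
  S → 6
  ρ[c/e](S) → 6
  ρ[f/d](ρ[c/e](S)) → 6
  π[c,f](ρ[f/d](ρ[c/e](S))) → 6
  (γ[c; COUNT(*)→f]((γ[y; COUNT(*)→h](π[y](S)) ⋈[h=c] σ[c<=4](U))) ∪ π[c,f](ρ[f/d](ρ[c/e](S)))) → 8

|E| = 8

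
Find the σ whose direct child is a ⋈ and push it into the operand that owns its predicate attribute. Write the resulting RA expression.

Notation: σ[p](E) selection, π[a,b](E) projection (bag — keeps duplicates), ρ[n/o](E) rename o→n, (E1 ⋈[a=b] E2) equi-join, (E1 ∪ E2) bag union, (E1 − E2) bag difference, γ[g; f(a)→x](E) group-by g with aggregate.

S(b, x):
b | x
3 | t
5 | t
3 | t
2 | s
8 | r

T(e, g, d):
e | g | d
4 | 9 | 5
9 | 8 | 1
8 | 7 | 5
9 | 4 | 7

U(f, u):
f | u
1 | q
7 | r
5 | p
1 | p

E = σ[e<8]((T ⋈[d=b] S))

σ filters on e, owned by the left side.
E' = (σ[e<8](T) ⋈[d=b] S)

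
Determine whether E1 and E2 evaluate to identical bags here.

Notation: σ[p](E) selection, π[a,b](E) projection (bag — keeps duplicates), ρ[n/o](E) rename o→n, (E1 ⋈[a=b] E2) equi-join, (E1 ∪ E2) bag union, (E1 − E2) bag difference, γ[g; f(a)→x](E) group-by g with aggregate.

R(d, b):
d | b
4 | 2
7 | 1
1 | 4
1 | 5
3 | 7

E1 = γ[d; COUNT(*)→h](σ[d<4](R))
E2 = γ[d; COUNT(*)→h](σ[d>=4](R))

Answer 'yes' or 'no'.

E1 subexpression sizes:
  R → 5
  σ[d<4](R) → 3
  γ[d; COUNT(*)→h](σ[d<4](R)) → 2
E2 subexpression sizes:
  R → 5
  σ[d>=4](R) → 2
  γ[d; COUNT(*)→h](σ[d>=4](R)) → 2

E1 result:
d | h
1 | 2
3 | 1
E2 result:
d | h
4 | 1
7 | 1
Witness: (3, 1) appears 1× in E1 but 0× in E2.

no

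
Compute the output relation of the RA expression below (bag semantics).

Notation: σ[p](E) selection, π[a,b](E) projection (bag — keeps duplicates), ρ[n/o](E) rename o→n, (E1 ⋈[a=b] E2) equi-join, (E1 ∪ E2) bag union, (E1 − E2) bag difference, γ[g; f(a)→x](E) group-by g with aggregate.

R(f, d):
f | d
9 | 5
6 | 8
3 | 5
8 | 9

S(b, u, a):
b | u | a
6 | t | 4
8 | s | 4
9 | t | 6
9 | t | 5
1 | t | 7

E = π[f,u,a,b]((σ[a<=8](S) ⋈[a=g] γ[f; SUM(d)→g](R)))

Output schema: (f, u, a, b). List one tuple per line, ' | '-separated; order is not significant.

Per-node cardinality:
  S → 5
  σ[a<=8](S) → 5
  R → 4
  γ[f; SUM(d)→g](R) → 4
  (σ[a<=8](S) ⋈[a=g] γ[f; SUM(d)→g](R)) → 2
  π[f,u,a,b]((σ[a<=8](S) ⋈[a=g] γ[f; SUM(d)→g](R))) → 2

== RESULT ==
f | u | a | b
3 | t | 5 | 9
9 | t | 5 | 9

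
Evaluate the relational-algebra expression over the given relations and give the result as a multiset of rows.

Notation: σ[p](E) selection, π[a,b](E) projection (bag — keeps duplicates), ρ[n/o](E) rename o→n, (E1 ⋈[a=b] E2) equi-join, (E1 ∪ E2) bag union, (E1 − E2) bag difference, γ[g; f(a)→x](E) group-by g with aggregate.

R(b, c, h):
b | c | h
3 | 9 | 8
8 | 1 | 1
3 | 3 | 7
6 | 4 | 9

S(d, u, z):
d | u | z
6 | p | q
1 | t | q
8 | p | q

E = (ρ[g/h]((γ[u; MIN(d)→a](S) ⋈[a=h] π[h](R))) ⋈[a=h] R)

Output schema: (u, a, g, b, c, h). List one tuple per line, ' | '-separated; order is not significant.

Row counts bottom-up:
  S → 3
  γ[u; MIN(d)→a](S) → 2
  R → 4
  π[h](R) → 4
  (γ[u; MIN(d)→a](S) ⋈[a=h] π[h](R)) → 1
  ρ[g/h]((γ[u; MIN(d)→a](S) ⋈[a=h] π[h](R))) → 1
  R → 4
  (ρ[g/h]((γ[u; MIN(d)→a](S) ⋈[a=h] π[h](R))) ⋈[a=h] R) → 1

== RESULT ==
u | a | g | b | c | h
t | 1 | 1 | 8 | 1 | 1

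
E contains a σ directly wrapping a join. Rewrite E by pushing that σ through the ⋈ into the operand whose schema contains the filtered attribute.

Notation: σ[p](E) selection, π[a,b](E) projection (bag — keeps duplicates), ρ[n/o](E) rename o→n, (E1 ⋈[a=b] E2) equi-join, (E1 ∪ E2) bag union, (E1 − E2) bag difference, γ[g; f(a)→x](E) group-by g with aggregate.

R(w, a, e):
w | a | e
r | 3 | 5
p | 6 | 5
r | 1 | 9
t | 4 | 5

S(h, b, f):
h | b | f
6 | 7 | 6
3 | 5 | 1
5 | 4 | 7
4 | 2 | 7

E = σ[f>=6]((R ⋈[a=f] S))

σ filters on f, owned by the right side.
E' = (R ⋈[a=f] σ[f>=6](S))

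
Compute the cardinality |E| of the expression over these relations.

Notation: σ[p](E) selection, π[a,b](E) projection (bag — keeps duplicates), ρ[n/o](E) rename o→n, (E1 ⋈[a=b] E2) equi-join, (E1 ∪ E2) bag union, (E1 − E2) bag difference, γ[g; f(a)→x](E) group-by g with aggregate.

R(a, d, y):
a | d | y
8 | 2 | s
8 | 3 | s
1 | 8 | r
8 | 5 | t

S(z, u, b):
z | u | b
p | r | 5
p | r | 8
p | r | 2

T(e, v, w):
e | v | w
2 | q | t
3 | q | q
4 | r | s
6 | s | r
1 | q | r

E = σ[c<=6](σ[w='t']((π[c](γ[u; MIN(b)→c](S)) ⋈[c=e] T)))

Per-node cardinality:
  S → 3
  γ[u; MIN(b)→c](S) → 1
  π[c](γ[u; MIN(b)→c](S)) → 1
  T → 5
  (π[c](γ[u; MIN(b)→c](S)) ⋈[c=e] T) → 1
  σ[w='t']((π[c](γ[u; MIN(b)→c](S)) ⋈[c=e] T)) → 1
  σ[c<=6](σ[w='t']((π[c](γ[u; MIN(b)→c](S)) ⋈[c=e] T))) → 1

|E| = 1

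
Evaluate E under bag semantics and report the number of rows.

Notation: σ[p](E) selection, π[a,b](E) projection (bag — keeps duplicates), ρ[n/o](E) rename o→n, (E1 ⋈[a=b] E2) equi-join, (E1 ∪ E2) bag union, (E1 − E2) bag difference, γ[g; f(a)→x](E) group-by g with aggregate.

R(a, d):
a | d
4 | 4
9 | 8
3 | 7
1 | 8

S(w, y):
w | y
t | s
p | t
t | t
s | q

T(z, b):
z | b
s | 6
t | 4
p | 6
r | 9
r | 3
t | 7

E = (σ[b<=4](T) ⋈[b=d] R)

Stepwise |·|:
  T → 6
  σ[b<=4](T) → 2
  R → 4
  (σ[b<=4](T) ⋈[b=d] R) → 1

|E| = 1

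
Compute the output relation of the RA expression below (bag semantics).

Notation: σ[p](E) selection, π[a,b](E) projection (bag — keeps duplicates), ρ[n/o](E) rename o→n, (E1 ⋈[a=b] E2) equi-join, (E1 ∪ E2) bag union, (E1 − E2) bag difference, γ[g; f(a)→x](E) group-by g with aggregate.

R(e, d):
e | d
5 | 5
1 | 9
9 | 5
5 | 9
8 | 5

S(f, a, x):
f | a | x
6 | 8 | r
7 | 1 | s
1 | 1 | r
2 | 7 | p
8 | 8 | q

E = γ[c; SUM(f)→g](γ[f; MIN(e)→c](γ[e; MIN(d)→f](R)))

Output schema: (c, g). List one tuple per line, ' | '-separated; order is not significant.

Subexpression sizes:
  R → 5
  γ[e; MIN(d)→f](R) → 4
  γ[f; MIN(e)→c](γ[e; MIN(d)→f](R)) → 2
  γ[c; SUM(f)→g](γ[f; MIN(e)→c](γ[e; MIN(d)→f](R))) → 2

== RESULT ==
c | g
1 | 9
5 | 5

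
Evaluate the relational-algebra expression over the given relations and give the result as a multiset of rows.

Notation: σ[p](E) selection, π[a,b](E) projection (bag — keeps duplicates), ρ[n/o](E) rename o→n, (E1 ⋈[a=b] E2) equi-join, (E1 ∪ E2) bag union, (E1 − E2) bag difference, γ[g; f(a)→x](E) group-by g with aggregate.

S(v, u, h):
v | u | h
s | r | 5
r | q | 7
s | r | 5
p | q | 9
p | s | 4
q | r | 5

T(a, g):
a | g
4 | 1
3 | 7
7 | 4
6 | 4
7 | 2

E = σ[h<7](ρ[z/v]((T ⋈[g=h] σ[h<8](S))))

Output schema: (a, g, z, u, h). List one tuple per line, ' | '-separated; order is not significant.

Stepwise |·|:
  T → 5
  S → 6
  σ[h<8](S) → 5
  (T ⋈[g=h] σ[h<8](S)) → 3
  ρ[z/v]((T ⋈[g=h] σ[h<8](S))) → 3
  σ[h<7](ρ[z/v]((T ⋈[g=h] σ[h<8](S)))) → 2

== RESULT ==
a | g | z | u | h
6 | 4 | p | s | 4
7 | 4 | p | s | 4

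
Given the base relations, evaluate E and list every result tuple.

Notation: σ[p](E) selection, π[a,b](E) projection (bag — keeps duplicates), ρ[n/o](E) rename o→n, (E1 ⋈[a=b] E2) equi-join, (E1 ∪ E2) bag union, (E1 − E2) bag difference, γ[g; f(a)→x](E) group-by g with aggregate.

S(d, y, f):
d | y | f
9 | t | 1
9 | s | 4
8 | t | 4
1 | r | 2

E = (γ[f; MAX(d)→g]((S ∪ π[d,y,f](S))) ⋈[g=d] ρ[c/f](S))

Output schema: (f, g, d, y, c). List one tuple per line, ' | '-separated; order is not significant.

Stepwise |·|:
  S → 4
  S → 4
  π[d,y,f](S) → 4
  (S ∪ π[d,y,f](S)) → 8
  γ[f; MAX(d)→g]((S ∪ π[d,y,f](S))) → 3
  S → 4
  ρ[c/f](S) → 4
  (γ[f; MAX(d)→g]((S ∪ π[d,y,f](S))) ⋈[g=d] ρ[c/f](S)) → 5

== RESULT ==
f | g | d | y | c
1 | 9 | 9 | s | 4
1 | 9 | 9 | t | 1
2 | 1 | 1 | r | 2
4 | 9 | 9 | s | 4
4 | 9 | 9 | t | 1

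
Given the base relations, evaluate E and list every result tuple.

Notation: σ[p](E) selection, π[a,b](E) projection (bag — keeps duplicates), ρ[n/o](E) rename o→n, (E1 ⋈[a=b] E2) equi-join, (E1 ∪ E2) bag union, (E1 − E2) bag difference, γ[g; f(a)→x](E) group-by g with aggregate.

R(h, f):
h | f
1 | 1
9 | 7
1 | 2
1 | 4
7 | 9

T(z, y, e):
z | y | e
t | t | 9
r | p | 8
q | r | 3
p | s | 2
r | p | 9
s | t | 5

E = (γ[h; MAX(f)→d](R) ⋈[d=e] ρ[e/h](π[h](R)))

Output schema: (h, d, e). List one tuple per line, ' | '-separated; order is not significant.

Subexpression sizes:
  R → 5
  γ[h; MAX(f)→d](R) → 3
  R → 5
  π[h](R) → 5
  ρ[e/h](π[h](R)) → 5
  (γ[h; MAX(f)→d](R) ⋈[d=e] ρ[e/h](π[h](R))) → 2

== RESULT ==
h | d | e
7 | 9 | 9
9 | 7 | 7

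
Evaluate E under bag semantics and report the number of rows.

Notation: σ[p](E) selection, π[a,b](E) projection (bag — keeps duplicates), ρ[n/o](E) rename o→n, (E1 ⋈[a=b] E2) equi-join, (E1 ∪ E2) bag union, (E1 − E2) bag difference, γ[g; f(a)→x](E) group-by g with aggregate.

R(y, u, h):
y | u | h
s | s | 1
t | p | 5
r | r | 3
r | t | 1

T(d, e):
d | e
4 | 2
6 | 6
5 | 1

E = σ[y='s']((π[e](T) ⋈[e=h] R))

Row counts bottom-up:
  T → 3
  π[e](T) → 3
  R → 4
  (π[e](T) ⋈[e=h] R) → 2
  σ[y='s']((π[e](T) ⋈[e=h] R)) → 1

|E| = 1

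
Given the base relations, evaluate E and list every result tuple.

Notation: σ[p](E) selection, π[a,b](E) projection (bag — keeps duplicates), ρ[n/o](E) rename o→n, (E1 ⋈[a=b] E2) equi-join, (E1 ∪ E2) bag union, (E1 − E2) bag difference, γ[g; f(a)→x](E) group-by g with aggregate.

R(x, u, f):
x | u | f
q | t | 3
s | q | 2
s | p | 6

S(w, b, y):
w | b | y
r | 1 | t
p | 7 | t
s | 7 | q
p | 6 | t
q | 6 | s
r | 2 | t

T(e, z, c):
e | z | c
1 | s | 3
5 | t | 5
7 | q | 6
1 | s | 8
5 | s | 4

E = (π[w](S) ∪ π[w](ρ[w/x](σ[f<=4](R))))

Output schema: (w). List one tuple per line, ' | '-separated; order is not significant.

Stepwise |·|:
  S → 6
  π[w](S) → 6
  R → 3
  σ[f<=4](R) → 2
  ρ[w/x](σ[f<=4](R)) → 2
  π[w](ρ[w/x](σ[f<=4](R))) → 2
  (π[w](S) ∪ π[w](ρ[w/x](σ[f<=4](R)))) → 8

== RESULT ==
w
p
p
q
q
r
r
s
s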